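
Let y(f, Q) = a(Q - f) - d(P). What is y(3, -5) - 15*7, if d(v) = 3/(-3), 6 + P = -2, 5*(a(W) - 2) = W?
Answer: -518/5 ≈ -103.60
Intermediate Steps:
a(W) = 2 + W/5
P = -8 (P = -6 - 2 = -8)
d(v) = -1 (d(v) = 3*(-⅓) = -1)
y(f, Q) = 3 - f/5 + Q/5 (y(f, Q) = (2 + (Q - f)/5) - 1*(-1) = (2 + (-f/5 + Q/5)) + 1 = (2 - f/5 + Q/5) + 1 = 3 - f/5 + Q/5)
y(3, -5) - 15*7 = (3 - ⅕*3 + (⅕)*(-5)) - 15*7 = (3 - ⅗ - 1) - 105 = 7/5 - 105 = -518/5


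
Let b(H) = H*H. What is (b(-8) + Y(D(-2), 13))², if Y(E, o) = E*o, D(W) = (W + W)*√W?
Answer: -1312 - 6656*I*√2 ≈ -1312.0 - 9413.0*I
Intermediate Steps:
b(H) = H²
D(W) = 2*W^(3/2) (D(W) = (2*W)*√W = 2*W^(3/2))
(b(-8) + Y(D(-2), 13))² = ((-8)² + (2*(-2)^(3/2))*13)² = (64 + (2*(-2*I*√2))*13)² = (64 - 4*I*√2*13)² = (64 - 52*I*√2)²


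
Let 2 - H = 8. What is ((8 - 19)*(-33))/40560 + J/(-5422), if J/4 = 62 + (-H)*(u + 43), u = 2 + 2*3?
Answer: -9622689/36652720 ≈ -0.26254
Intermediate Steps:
H = -6 (H = 2 - 1*8 = 2 - 8 = -6)
u = 8 (u = 2 + 6 = 8)
J = 1472 (J = 4*(62 + (-1*(-6))*(8 + 43)) = 4*(62 + 6*51) = 4*(62 + 306) = 4*368 = 1472)
((8 - 19)*(-33))/40560 + J/(-5422) = ((8 - 19)*(-33))/40560 + 1472/(-5422) = -11*(-33)*(1/40560) + 1472*(-1/5422) = 363*(1/40560) - 736/2711 = 121/13520 - 736/2711 = -9622689/36652720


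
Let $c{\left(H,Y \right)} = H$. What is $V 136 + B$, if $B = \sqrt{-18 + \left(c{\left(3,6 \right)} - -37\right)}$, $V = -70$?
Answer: $-9520 + \sqrt{22} \approx -9515.3$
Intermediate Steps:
$B = \sqrt{22}$ ($B = \sqrt{-18 + \left(3 - -37\right)} = \sqrt{-18 + \left(3 + 37\right)} = \sqrt{-18 + 40} = \sqrt{22} \approx 4.6904$)
$V 136 + B = \left(-70\right) 136 + \sqrt{22} = -9520 + \sqrt{22}$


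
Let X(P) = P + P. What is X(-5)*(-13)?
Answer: 130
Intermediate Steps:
X(P) = 2*P
X(-5)*(-13) = (2*(-5))*(-13) = -10*(-13) = 130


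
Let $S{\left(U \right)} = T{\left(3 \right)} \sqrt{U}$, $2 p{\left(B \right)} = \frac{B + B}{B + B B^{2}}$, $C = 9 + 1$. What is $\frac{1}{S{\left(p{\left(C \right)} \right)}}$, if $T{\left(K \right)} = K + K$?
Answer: $\frac{\sqrt{101}}{6} \approx 1.675$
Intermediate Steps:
$T{\left(K \right)} = 2 K$
$C = 10$
$p{\left(B \right)} = \frac{B}{B + B^{3}}$ ($p{\left(B \right)} = \frac{\left(B + B\right) \frac{1}{B + B B^{2}}}{2} = \frac{2 B \frac{1}{B + B^{3}}}{2} = \frac{B}{B + B^{3}}$)
$S{\left(U \right)} = 6 \sqrt{U}$ ($S{\left(U \right)} = 2 \cdot 3 \sqrt{U} = 6 \sqrt{U}$)
$\frac{1}{S{\left(p{\left(C \right)} \right)}} = \frac{1}{6 \sqrt{\frac{1}{1 + 10^{2}}}} = \frac{1}{6 \sqrt{\frac{1}{1 + 100}}} = \frac{1}{6 \sqrt{\frac{1}{101}}} = \frac{1}{6 \frac{\sqrt{101}}{101}} = \frac{1}{\frac{6}{101} \sqrt{101}} = \frac{\sqrt{101}}{6}$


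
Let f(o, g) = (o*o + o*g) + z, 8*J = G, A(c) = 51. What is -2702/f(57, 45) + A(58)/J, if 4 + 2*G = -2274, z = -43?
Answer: -319538/386657 ≈ -0.82641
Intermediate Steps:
G = -1139 (G = -2 + (½)*(-2274) = -2 - 1137 = -1139)
J = -1139/8 (J = (⅛)*(-1139) = -1139/8 ≈ -142.38)
f(o, g) = -43 + o² + g*o (f(o, g) = (o*o + o*g) - 43 = (o² + g*o) - 43 = -43 + o² + g*o)
-2702/f(57, 45) + A(58)/J = -2702/(-43 + 57² + 45*57) + 51/(-1139/8) = -2702/(-43 + 3249 + 2565) + 51*(-8/1139) = -2702/5771 - 24/67 = -319538/386657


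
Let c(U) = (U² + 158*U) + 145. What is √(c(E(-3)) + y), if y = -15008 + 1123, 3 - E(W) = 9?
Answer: 6*I*√407 ≈ 121.05*I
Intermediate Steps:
E(W) = -6 (E(W) = 3 - 1*9 = 3 - 9 = -6)
y = -13885
c(U) = 145 + U² + 158*U
√(c(E(-3)) + y) = √((145 + (-6)² + 158*(-6)) - 13885) = √((145 + 36 - 948) - 13885) = √(-767 - 13885) = √(-14652) = 6*I*√407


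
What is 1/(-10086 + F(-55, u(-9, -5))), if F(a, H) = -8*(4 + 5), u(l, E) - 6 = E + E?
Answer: -1/10158 ≈ -9.8445e-5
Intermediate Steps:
u(l, E) = 6 + 2*E (u(l, E) = 6 + (E + E) = 6 + 2*E)
F(a, H) = -72 (F(a, H) = -8*9 = -72)
1/(-10086 + F(-55, u(-9, -5))) = 1/(-10086 - 72) = 1/(-10158) = -1/10158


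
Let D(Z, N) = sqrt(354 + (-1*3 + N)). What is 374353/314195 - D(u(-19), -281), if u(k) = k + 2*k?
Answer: 53479/44885 - sqrt(70) ≈ -7.1751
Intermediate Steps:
u(k) = 3*k
D(Z, N) = sqrt(351 + N) (D(Z, N) = sqrt(354 + (-3 + N)) = sqrt(351 + N))
374353/314195 - D(u(-19), -281) = 374353/314195 - sqrt(351 - 281) = 374353*(1/314195) - sqrt(70) = 53479/44885 - sqrt(70)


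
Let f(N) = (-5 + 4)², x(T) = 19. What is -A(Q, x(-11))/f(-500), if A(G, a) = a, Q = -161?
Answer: -19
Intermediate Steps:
f(N) = 1 (f(N) = (-1)² = 1)
-A(Q, x(-11))/f(-500) = -19/1 = -19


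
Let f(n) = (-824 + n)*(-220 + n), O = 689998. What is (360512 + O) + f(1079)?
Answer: 1269555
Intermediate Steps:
(360512 + O) + f(1079) = (360512 + 689998) + (181280 + 1079² - 1044*1079) = 1050510 + (181280 + 1164241 - 1126476) = 1050510 + 219045 = 1269555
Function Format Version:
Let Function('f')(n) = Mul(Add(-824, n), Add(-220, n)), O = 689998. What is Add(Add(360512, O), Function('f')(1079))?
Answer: 1269555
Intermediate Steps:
Add(Add(360512, O), Function('f')(1079)) = Add(Add(360512, 689998), Add(181280, Pow(1079, 2), Mul(-1044, 1079))) = Add(1050510, Add(181280, 1164241, -1126476)) = Add(1050510, 219045) = 1269555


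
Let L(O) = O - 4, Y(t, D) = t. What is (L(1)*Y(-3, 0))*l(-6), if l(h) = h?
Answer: -54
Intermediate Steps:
L(O) = -4 + O
(L(1)*Y(-3, 0))*l(-6) = ((-4 + 1)*(-3))*(-6) = -3*(-3)*(-6) = 9*(-6) = -54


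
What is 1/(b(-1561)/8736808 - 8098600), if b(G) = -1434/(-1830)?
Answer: -2664726440/21580553546983761 ≈ -1.2348e-7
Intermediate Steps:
b(G) = 239/305 (b(G) = -1434*(-1/1830) = 239/305)
1/(b(-1561)/8736808 - 8098600) = 1/((239/305)/8736808 - 8098600) = 1/((239/305)*(1/8736808) - 8098600) = 1/(239/2664726440 - 8098600) = 1/(-21580553546983761/2664726440) = -2664726440/21580553546983761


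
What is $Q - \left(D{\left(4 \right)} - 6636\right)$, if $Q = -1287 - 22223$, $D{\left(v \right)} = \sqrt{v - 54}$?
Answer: $-16874 - 5 i \sqrt{2} \approx -16874.0 - 7.0711 i$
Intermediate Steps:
$D{\left(v \right)} = \sqrt{-54 + v}$
$Q = -23510$ ($Q = -1287 - 22223 = -23510$)
$Q - \left(D{\left(4 \right)} - 6636\right) = -23510 - \left(\sqrt{-54 + 4} - 6636\right) = -23510 - \left(\sqrt{-50} - 6636\right) = -23510 - \left(5 i \sqrt{2} - 6636\right) = -23510 - \left(-6636 + 5 i \sqrt{2}\right) = -23510 + \left(6636 - 5 i \sqrt{2}\right) = -16874 - 5 i \sqrt{2}$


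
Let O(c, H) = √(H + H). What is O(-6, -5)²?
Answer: -10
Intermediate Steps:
O(c, H) = √2*√H (O(c, H) = √(2*H) = √2*√H)
O(-6, -5)² = (√2*√(-5))² = (√2*(I*√5))² = (I*√10)² = -10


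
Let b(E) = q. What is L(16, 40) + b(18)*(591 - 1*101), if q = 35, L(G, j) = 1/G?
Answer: 274401/16 ≈ 17150.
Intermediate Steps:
b(E) = 35
L(16, 40) + b(18)*(591 - 1*101) = 1/16 + 35*(591 - 1*101) = 1/16 + 35*(591 - 101) = 1/16 + 35*490 = 1/16 + 17150 = 274401/16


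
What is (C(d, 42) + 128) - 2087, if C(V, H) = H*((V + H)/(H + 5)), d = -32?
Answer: -91653/47 ≈ -1950.1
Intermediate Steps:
C(V, H) = H*(H + V)/(5 + H) (C(V, H) = H*((H + V)/(5 + H)) = H*(H + V)/(5 + H))
(C(d, 42) + 128) - 2087 = (42*(42 - 32)/(5 + 42) + 128) - 2087 = (42*10/47 + 128) - 2087 = (42*(1/47)*10 + 128) - 2087 = (420/47 + 128) - 2087 = 6436/47 - 2087 = -91653/47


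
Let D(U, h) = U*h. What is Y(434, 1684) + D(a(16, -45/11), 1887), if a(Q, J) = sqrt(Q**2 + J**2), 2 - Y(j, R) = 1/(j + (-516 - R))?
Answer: 3533/1766 + 1887*sqrt(33001)/11 ≈ 31165.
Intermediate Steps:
Y(j, R) = 2 - 1/(-516 + j - R) (Y(j, R) = 2 - 1/(j + (-516 - R)) = 2 - 1/(-516 + j - R))
a(Q, J) = sqrt(J**2 + Q**2)
Y(434, 1684) + D(a(16, -45/11), 1887) = (1033 - 2*434 + 2*1684)/(516 + 1684 - 1*434) + sqrt((-45/11)**2 + 16**2)*1887 = (1033 - 868 + 3368)/(516 + 1684 - 434) + sqrt((-45*1/11)**2 + 256)*1887 = 3533/1766 + sqrt((-45/11)**2 + 256)*1887 = (1/1766)*3533 + sqrt(2025/121 + 256)*1887 = 3533/1766 + sqrt(33001/121)*1887 = 3533/1766 + (sqrt(33001)/11)*1887 = 3533/1766 + 1887*sqrt(33001)/11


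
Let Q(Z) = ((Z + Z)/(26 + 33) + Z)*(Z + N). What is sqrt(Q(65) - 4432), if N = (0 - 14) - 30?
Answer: I*sqrt(10515157)/59 ≈ 54.961*I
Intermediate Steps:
N = -44 (N = -14 - 30 = -44)
Q(Z) = 61*Z*(-44 + Z)/59 (Q(Z) = ((Z + Z)/(26 + 33) + Z)*(Z - 44) = ((2*Z)/59 + Z)*(-44 + Z) = ((2*Z)*(1/59) + Z)*(-44 + Z) = (2*Z/59 + Z)*(-44 + Z) = (61*Z/59)*(-44 + Z) = 61*Z*(-44 + Z)/59)
sqrt(Q(65) - 4432) = sqrt((61/59)*65*(-44 + 65) - 4432) = sqrt((61/59)*65*21 - 4432) = sqrt(83265/59 - 4432) = sqrt(-178223/59) = I*sqrt(10515157)/59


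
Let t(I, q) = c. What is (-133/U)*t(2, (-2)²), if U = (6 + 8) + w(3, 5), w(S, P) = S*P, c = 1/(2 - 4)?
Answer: 133/58 ≈ 2.2931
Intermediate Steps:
c = -½ (c = 1/(-2) = -½ ≈ -0.50000)
w(S, P) = P*S
t(I, q) = -½
U = 29 (U = (6 + 8) + 5*3 = 14 + 15 = 29)
(-133/U)*t(2, (-2)²) = -133/29*(-½) = 133/58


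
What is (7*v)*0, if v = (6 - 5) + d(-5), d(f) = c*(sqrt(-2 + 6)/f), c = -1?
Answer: 0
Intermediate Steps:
d(f) = -2/f (d(f) = -sqrt(-2 + 6)/f = -sqrt(4)/f = -2/f)
v = 7/5 (v = (6 - 5) - 2/(-5) = 1 - 2*(-1/5) = 1 + 2/5 = 7/5 ≈ 1.4000)
(7*v)*0 = (7*(7/5))*0 = (49/5)*0 = 0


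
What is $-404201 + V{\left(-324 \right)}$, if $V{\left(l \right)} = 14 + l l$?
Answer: $-299211$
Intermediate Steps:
$V{\left(l \right)} = 14 + l^{2}$
$-404201 + V{\left(-324 \right)} = -404201 + \left(14 + \left(-324\right)^{2}\right) = -404201 + \left(14 + 104976\right) = -404201 + 104990 = -299211$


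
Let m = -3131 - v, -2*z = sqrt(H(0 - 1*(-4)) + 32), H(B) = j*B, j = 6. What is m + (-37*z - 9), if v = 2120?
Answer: -5260 + 37*sqrt(14) ≈ -5121.6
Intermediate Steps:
H(B) = 6*B
z = -sqrt(14) (z = -sqrt(6*(0 - 1*(-4)) + 32)/2 = -sqrt(6*(0 + 4) + 32)/2 = -sqrt(6*4 + 32)/2 = -sqrt(24 + 32)/2 = -sqrt(14) ≈ -3.7417)
m = -5251 (m = -3131 - 1*2120 = -3131 - 2120 = -5251)
m + (-37*z - 9) = -5251 + (-(-37)*sqrt(14) - 9) = -5251 + (37*sqrt(14) - 9) = -5251 + (-9 + 37*sqrt(14)) = -5260 + 37*sqrt(14)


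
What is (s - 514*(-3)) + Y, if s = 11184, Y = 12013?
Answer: 24739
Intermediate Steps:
(s - 514*(-3)) + Y = (11184 - 514*(-3)) + 12013 = (11184 + 1542) + 12013 = 12726 + 12013 = 24739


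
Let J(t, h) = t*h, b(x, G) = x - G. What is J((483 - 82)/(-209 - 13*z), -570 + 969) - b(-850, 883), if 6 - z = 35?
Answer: 21483/8 ≈ 2685.4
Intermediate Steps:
z = -29 (z = 6 - 1*35 = 6 - 35 = -29)
J(t, h) = h*t
J((483 - 82)/(-209 - 13*z), -570 + 969) - b(-850, 883) = (-570 + 969)*((483 - 82)/(-209 - 13*(-29))) - (-850 - 1*883) = 399*(401/(-209 + 377)) - (-850 - 883) = 399*(401/168) - 1*(-1733) = 399*(401*(1/168)) + 1733 = 399*(401/168) + 1733 = 7619/8 + 1733 = 21483/8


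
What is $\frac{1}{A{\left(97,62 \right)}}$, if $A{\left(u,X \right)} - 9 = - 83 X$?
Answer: $- \frac{1}{5137} \approx -0.00019467$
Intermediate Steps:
$A{\left(u,X \right)} = 9 - 83 X$
$\frac{1}{A{\left(97,62 \right)}} = \frac{1}{9 - 5146} = \frac{1}{-5137} = - \frac{1}{5137}$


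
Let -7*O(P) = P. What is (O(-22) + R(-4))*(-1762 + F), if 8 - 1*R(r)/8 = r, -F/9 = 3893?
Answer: -3648358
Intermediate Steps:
F = -35037 (F = -9*3893 = -35037)
O(P) = -P/7
R(r) = 64 - 8*r
(O(-22) + R(-4))*(-1762 + F) = (-1/7*(-22) + (64 - 8*(-4)))*(-1762 - 35037) = (22/7 + (64 + 32))*(-36799) = (22/7 + 96)*(-36799) = (694/7)*(-36799) = -3648358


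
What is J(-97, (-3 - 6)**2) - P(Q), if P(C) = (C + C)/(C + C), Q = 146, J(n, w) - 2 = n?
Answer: -96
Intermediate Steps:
J(n, w) = 2 + n
P(C) = 1 (P(C) = (2*C)/((2*C)) = (2*C)*(1/(2*C)) = 1)
J(-97, (-3 - 6)**2) - P(Q) = (2 - 97) - 1*1 = -95 - 1 = -96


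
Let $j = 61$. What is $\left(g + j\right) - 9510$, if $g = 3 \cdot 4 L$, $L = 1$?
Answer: $-9437$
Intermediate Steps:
$g = 12$ ($g = 3 \cdot 4 \cdot 1 = 12 \cdot 1 = 12$)
$\left(g + j\right) - 9510 = \left(12 + 61\right) - 9510 = 73 - 9510 = -9437$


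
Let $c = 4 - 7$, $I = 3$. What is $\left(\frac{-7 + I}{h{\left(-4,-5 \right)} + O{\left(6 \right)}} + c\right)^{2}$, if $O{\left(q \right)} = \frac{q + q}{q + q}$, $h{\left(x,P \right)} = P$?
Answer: $4$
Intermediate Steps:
$c = -3$ ($c = 4 - 7 = -3$)
$O{\left(q \right)} = 1$ ($O{\left(q \right)} = \frac{2 q}{2 q} = 2 q \frac{1}{2 q} = 1$)
$\left(\frac{-7 + I}{h{\left(-4,-5 \right)} + O{\left(6 \right)}} + c\right)^{2} = \left(\frac{-7 + 3}{-5 + 1} - 3\right)^{2} = \left(- \frac{4}{-4} - 3\right)^{2} = \left(\left(-4\right) \left(- \frac{1}{4}\right) - 3\right)^{2} = \left(1 - 3\right)^{2} = \left(-2\right)^{2} = 4$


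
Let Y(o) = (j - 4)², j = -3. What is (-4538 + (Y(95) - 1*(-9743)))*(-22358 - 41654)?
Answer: -336319048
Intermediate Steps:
Y(o) = 49 (Y(o) = (-3 - 4)² = (-7)² = 49)
(-4538 + (Y(95) - 1*(-9743)))*(-22358 - 41654) = (-4538 + (49 - 1*(-9743)))*(-22358 - 41654) = (-4538 + (49 + 9743))*(-64012) = (-4538 + 9792)*(-64012) = 5254*(-64012) = -336319048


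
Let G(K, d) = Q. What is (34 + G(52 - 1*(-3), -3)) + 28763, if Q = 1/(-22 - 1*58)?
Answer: 2303759/80 ≈ 28797.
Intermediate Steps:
Q = -1/80 (Q = 1/(-22 - 58) = 1/(-80) = -1/80 ≈ -0.012500)
G(K, d) = -1/80
(34 + G(52 - 1*(-3), -3)) + 28763 = (34 - 1/80) + 28763 = 2719/80 + 28763 = 2303759/80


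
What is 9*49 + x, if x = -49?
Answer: 392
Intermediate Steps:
9*49 + x = 9*49 - 49 = 441 - 49 = 392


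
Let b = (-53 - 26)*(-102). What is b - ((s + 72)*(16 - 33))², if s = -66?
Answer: -2346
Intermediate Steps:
b = 8058 (b = -79*(-102) = 8058)
b - ((s + 72)*(16 - 33))² = 8058 - ((-66 + 72)*(16 - 33))² = 8058 - (6*(-17))² = 8058 - 1*(-102)² = 8058 - 1*10404 = 8058 - 10404 = -2346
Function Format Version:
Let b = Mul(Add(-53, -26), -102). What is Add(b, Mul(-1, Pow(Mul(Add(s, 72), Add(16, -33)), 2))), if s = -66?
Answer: -2346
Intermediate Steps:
b = 8058 (b = Mul(-79, -102) = 8058)
Add(b, Mul(-1, Pow(Mul(Add(s, 72), Add(16, -33)), 2))) = Add(8058, Mul(-1, Pow(Mul(Add(-66, 72), Add(16, -33)), 2))) = Add(8058, Mul(-1, Pow(Mul(6, -17), 2))) = Add(8058, Mul(-1, Pow(-102, 2))) = Add(8058, Mul(-1, 10404)) = Add(8058, -10404) = -2346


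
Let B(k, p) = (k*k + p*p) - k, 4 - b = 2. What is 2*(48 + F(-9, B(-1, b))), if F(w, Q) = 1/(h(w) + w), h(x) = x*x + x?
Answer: 6050/63 ≈ 96.032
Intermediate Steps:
b = 2 (b = 4 - 1*2 = 4 - 2 = 2)
h(x) = x + x² (h(x) = x² + x = x + x²)
B(k, p) = k² + p² - k (B(k, p) = (k² + p²) - k = k² + p² - k)
F(w, Q) = 1/(w + w*(1 + w)) (F(w, Q) = 1/(w*(1 + w) + w) = 1/(w + w*(1 + w)))
2*(48 + F(-9, B(-1, b))) = 2*(48 + 1/((-9)*(2 - 9))) = 2*(48 - ⅑/(-7)) = 2*(48 - ⅑*(-⅐)) = 2*(48 + 1/63) = 2*(3025/63) = 6050/63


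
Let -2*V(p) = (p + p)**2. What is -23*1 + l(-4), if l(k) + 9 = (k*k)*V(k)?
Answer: -544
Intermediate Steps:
V(p) = -2*p**2 (V(p) = -(p + p)**2/2 = -4*p**2/2 = -2*p**2)
l(k) = -9 - 2*k**4 (l(k) = -9 + (k*k)*(-2*k**2) = -9 + k**2*(-2*k**2) = -9 - 2*k**4)
-23*1 + l(-4) = -23*1 + (-9 - 2*(-4)**4) = -23 + (-9 - 2*256) = -23 + (-9 - 512) = -23 - 521 = -544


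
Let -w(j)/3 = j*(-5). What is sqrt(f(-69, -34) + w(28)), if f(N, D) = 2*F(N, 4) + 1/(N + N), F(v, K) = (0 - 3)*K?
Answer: sqrt(7541286)/138 ≈ 19.900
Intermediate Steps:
w(j) = 15*j (w(j) = -3*j*(-5) = -(-15)*j = 15*j)
F(v, K) = -3*K
f(N, D) = -24 + 1/(2*N) (f(N, D) = 2*(-3*4) + 1/(N + N) = 2*(-12) + 1/(2*N) = -24 + 1/(2*N))
sqrt(f(-69, -34) + w(28)) = sqrt((-24 + (1/2)/(-69)) + 15*28) = sqrt((-24 + (1/2)*(-1/69)) + 420) = sqrt((-24 - 1/138) + 420) = sqrt(-3313/138 + 420) = sqrt(54647/138) = sqrt(7541286)/138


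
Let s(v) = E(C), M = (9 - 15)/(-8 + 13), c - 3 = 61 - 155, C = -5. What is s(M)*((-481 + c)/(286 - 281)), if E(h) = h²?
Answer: -2860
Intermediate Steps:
c = -91 (c = 3 + (61 - 155) = 3 - 94 = -91)
M = -6/5 ≈ -1.2000
s(v) = 25 (s(v) = (-5)² = 25)
s(M)*((-481 + c)/(286 - 281)) = 25*((-481 - 91)/(286 - 281)) = 25*(-572/5) = -2860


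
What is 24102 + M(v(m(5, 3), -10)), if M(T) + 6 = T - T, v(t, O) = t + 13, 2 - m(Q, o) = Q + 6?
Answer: 24096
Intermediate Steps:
m(Q, o) = -4 - Q (m(Q, o) = 2 - (Q + 6) = 2 - (6 + Q) = 2 + (-6 - Q) = -4 - Q)
v(t, O) = 13 + t
M(T) = -6 (M(T) = -6 + (T - T) = -6 + 0 = -6)
24102 + M(v(m(5, 3), -10)) = 24102 - 6 = 24096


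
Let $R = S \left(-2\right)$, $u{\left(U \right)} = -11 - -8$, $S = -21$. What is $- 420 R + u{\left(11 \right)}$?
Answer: $-17643$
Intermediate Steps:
$u{\left(U \right)} = -3$ ($u{\left(U \right)} = -11 + 8 = -3$)
$R = 42$ ($R = \left(-21\right) \left(-2\right) = 42$)
$- 420 R + u{\left(11 \right)} = \left(-420\right) 42 - 3 = -17640 - 3 = -17643$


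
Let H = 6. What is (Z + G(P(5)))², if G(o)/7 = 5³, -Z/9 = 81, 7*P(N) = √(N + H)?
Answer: 21316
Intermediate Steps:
P(N) = √(6 + N)/7 (P(N) = √(N + 6)/7 = √(6 + N)/7)
Z = -729 (Z = -9*81 = -729)
G(o) = 875 (G(o) = 7*5³ = 7*125 = 875)
(Z + G(P(5)))² = (-729 + 875)² = 146² = 21316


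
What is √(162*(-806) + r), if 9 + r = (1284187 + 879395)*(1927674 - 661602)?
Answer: 3*√304361162147 ≈ 1.6551e+6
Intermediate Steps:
r = 2739250589895 (r = -9 + (1284187 + 879395)*(1927674 - 661602) = -9 + 2163582*1266072 = -9 + 2739250589904 = 2739250589895)
√(162*(-806) + r) = √(162*(-806) + 2739250589895) = √(-130572 + 2739250589895) = √2739250459323 = 3*√304361162147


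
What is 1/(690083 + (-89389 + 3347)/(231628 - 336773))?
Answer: 105145/72558863077 ≈ 1.4491e-6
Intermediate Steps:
1/(690083 + (-89389 + 3347)/(231628 - 336773)) = 1/(690083 - 86042/(-105145)) = 1/(690083 - 86042*(-1/105145)) = 1/(690083 + 86042/105145) = 1/(72558863077/105145) = 105145/72558863077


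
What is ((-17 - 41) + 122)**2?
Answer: 4096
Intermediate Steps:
((-17 - 41) + 122)**2 = (-58 + 122)**2 = 64**2 = 4096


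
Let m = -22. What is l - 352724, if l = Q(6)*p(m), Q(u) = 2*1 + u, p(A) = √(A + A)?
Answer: -352724 + 16*I*√11 ≈ -3.5272e+5 + 53.066*I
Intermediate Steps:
p(A) = √2*√A (p(A) = √(2*A) = √2*√A)
Q(u) = 2 + u
l = 16*I*√11 (l = (2 + 6)*(√2*√(-22)) = 8*(√2*(I*√22)) = 8*(2*I*√11) = 16*I*√11 ≈ 53.066*I)
l - 352724 = 16*I*√11 - 352724 = -352724 + 16*I*√11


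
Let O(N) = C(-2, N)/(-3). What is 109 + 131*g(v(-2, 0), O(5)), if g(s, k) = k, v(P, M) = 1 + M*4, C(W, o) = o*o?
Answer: -2948/3 ≈ -982.67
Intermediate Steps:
C(W, o) = o**2
v(P, M) = 1 + 4*M
O(N) = -N**2/3 (O(N) = N**2/(-3) = N**2*(-1/3) = -N**2/3)
109 + 131*g(v(-2, 0), O(5)) = 109 + 131*(-1/3*5**2) = 109 + 131*(-1/3*25) = 109 + 131*(-25/3) = 109 - 3275/3 = -2948/3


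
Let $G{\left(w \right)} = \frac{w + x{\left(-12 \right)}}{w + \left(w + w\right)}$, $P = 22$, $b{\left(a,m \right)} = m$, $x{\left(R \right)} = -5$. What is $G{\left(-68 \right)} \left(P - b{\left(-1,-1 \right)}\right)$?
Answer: $\frac{1679}{204} \approx 8.2304$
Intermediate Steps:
$G{\left(w \right)} = \frac{-5 + w}{3 w}$ ($G{\left(w \right)} = \frac{w - 5}{w + \left(w + w\right)} = \frac{-5 + w}{w + 2 w} = \frac{-5 + w}{3 w}$)
$G{\left(-68 \right)} \left(P - b{\left(-1,-1 \right)}\right) = \frac{-5 - 68}{3 \left(-68\right)} \left(22 - -1\right) = \frac{1}{3} \left(- \frac{1}{68}\right) \left(-73\right) \left(22 + 1\right) = \frac{73}{204} \cdot 23 = \frac{1679}{204}$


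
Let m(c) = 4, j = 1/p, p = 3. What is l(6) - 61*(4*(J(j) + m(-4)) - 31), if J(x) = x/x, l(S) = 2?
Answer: 673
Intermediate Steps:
j = 1/3 ≈ 0.33333
J(x) = 1
l(6) - 61*(4*(J(j) + m(-4)) - 31) = 2 - 61*(4*(1 + 4) - 31) = 2 - 61*(4*5 - 31) = 2 - 61*(20 - 31) = 2 - 61*(-11) = 2 + 671 = 673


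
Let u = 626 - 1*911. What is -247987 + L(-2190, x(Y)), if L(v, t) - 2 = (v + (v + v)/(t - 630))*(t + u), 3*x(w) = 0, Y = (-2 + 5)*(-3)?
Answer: 2619285/7 ≈ 3.7418e+5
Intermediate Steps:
u = -285 (u = 626 - 911 = -285)
Y = -9 (Y = 3*(-3) = -9)
x(w) = 0 (x(w) = (1/3)*0 = 0)
L(v, t) = 2 + (-285 + t)*(v + 2*v/(-630 + t)) (L(v, t) = 2 + (v + (v + v)/(t - 630))*(t - 285) = 2 + (v + (2*v)/(-630 + t))*(-285 + t) = 2 + (v + 2*v/(-630 + t))*(-285 + t) = 2 + (-285 + t)*(v + 2*v/(-630 + t)))
-247987 + L(-2190, x(Y)) = -247987 + (-1260 + 2*0 + 178980*(-2190) - 2190*0**2 - 913*0*(-2190))/(-630 + 0) = -247987 + (-1260 + 0 - 391966200 - 2190*0 + 0)/(-630) = -247987 - (-1260 + 0 - 391966200 + 0 + 0)/630 = -247987 - 1/630*(-391967460) = -247987 + 4355194/7 = 2619285/7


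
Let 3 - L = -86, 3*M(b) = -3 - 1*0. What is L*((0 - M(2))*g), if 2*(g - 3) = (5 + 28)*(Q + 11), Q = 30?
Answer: 120951/2 ≈ 60476.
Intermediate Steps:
M(b) = -1 (M(b) = (-3 - 1*0)/3 = (-3 + 0)/3 = (1/3)*(-3) = -1)
g = 1359/2 (g = 3 + ((5 + 28)*(30 + 11))/2 = 3 + (33*41)/2 = 3 + (1/2)*1353 = 3 + 1353/2 = 1359/2 ≈ 679.50)
L = 89 (L = 3 - 1*(-86) = 3 + 86 = 89)
L*((0 - M(2))*g) = 89*((0 - 1*(-1))*(1359/2)) = 89*((0 + 1)*(1359/2)) = 89*(1*(1359/2)) = 89*(1359/2) = 120951/2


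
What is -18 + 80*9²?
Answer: 6462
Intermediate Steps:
-18 + 80*9² = -18 + 80*81 = -18 + 6480 = 6462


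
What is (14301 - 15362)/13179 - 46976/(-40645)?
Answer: 575972359/535660455 ≈ 1.0753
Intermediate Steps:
(14301 - 15362)/13179 - 46976/(-40645) = -1061*1/13179 - 46976*(-1/40645) = -1061/13179 + 46976/40645 = 575972359/535660455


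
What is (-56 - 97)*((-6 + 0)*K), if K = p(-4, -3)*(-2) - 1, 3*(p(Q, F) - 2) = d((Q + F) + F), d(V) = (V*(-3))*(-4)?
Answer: 68850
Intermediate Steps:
d(V) = 12*V (d(V) = -3*V*(-4) = 12*V)
p(Q, F) = 2 + 4*Q + 8*F (p(Q, F) = 2 + (12*((Q + F) + F))/3 = 2 + (12*((F + Q) + F))/3 = 2 + (12*(Q + 2*F))/3 = 2 + (12*Q + 24*F)/3 = 2 + (4*Q + 8*F) = 2 + 4*Q + 8*F)
K = 75 (K = (2 + 4*(-4) + 8*(-3))*(-2) - 1 = (2 - 16 - 24)*(-2) - 1 = -38*(-2) - 1 = 76 - 1 = 75)
(-56 - 97)*((-6 + 0)*K) = (-56 - 97)*((-6 + 0)*75) = -(-918)*75 = -153*(-450) = 68850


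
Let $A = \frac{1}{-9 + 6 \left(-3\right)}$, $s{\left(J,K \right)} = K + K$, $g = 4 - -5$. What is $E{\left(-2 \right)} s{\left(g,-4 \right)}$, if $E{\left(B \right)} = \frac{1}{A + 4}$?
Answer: $- \frac{216}{107} \approx -2.0187$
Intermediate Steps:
$g = 9$ ($g = 4 + 5 = 9$)
$s{\left(J,K \right)} = 2 K$
$A = - \frac{1}{27}$ ($A = \frac{1}{-9 - 18} = \frac{1}{-27} = - \frac{1}{27} \approx -0.037037$)
$E{\left(B \right)} = \frac{27}{107}$ ($E{\left(B \right)} = \frac{1}{- \frac{1}{27} + 4} = \frac{1}{\frac{107}{27}} = \frac{27}{107}$)
$E{\left(-2 \right)} s{\left(g,-4 \right)} = \frac{27 \cdot 2 \left(-4\right)}{107} = \frac{27}{107} \left(-8\right) = - \frac{216}{107}$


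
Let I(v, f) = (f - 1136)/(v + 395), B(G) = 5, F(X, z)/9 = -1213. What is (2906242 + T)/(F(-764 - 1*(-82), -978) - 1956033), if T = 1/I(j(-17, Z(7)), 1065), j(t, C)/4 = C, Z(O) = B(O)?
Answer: -206342767/139653450 ≈ -1.4775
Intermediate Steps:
F(X, z) = -10917 (F(X, z) = 9*(-1213) = -10917)
Z(O) = 5
j(t, C) = 4*C
I(v, f) = (-1136 + f)/(395 + v)
T = -415/71 (T = 1/((-1136 + 1065)/(395 + 4*5)) = 1/(-71/(395 + 20)) = 1/(-71/415) = -415/71 ≈ -5.8451)
(2906242 + T)/(F(-764 - 1*(-82), -978) - 1956033) = (2906242 - 415/71)/(-10917 - 1956033) = (206342767/71)/(-1966950) = (206342767/71)*(-1/1966950) = -206342767/139653450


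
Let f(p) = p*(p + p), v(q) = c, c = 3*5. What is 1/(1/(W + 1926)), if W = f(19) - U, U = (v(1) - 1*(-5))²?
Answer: 2248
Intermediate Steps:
c = 15
v(q) = 15
U = 400 (U = (15 - 1*(-5))² = (15 + 5)² = 20² = 400)
f(p) = 2*p² (f(p) = p*(2*p) = 2*p²)
W = 322 (W = 2*19² - 1*400 = 2*361 - 400 = 722 - 400 = 322)
1/(1/(W + 1926)) = 1/(1/(322 + 1926)) = 1/(1/2248) = 2248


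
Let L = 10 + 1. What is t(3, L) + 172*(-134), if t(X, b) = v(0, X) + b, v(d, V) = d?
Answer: -23037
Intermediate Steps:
L = 11
t(X, b) = b (t(X, b) = 0 + b = b)
t(3, L) + 172*(-134) = 11 + 172*(-134) = 11 - 23048 = -23037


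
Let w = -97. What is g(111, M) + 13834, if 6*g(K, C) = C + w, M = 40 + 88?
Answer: 83035/6 ≈ 13839.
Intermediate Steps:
M = 128
g(K, C) = -97/6 + C/6 (g(K, C) = (C - 97)/6 = (-97 + C)/6 = -97/6 + C/6)
g(111, M) + 13834 = (-97/6 + (1/6)*128) + 13834 = (-97/6 + 64/3) + 13834 = 31/6 + 13834 = 83035/6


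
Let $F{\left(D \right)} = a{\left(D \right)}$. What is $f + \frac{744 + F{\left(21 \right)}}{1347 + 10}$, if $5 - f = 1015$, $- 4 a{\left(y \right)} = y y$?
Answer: $- \frac{5479745}{5428} \approx -1009.5$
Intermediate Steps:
$a{\left(y \right)} = - \frac{y^{2}}{4}$ ($a{\left(y \right)} = - \frac{y y}{4} = - \frac{y^{2}}{4}$)
$F{\left(D \right)} = - \frac{D^{2}}{4}$
$f = -1010$ ($f = 5 - 1015 = -1010$)
$f + \frac{744 + F{\left(21 \right)}}{1347 + 10} = -1010 + \frac{744 - \frac{21^{2}}{4}}{1347 + 10} = -1010 + \frac{744 - \frac{441}{4}}{1357} = -1010 + \frac{1}{1357} \cdot \frac{2535}{4} = -1010 + \frac{2535}{5428} = - \frac{5479745}{5428}$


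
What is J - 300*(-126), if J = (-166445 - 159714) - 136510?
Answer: -424869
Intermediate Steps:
J = -462669 (J = -326159 - 136510 = -462669)
J - 300*(-126) = -462669 - 300*(-126) = -462669 + 37800 = -424869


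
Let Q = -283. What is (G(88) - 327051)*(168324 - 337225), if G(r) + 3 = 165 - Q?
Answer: 55164080006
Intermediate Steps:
G(r) = 445 (G(r) = -3 + (165 - 1*(-283)) = -3 + (165 + 283) = -3 + 448 = 445)
(G(88) - 327051)*(168324 - 337225) = (445 - 327051)*(168324 - 337225) = -326606*(-168901) = 55164080006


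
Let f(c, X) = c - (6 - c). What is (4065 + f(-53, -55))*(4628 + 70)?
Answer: 18571194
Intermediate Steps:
f(c, X) = -6 + 2*c (f(c, X) = c + (-6 + c) = -6 + 2*c)
(4065 + f(-53, -55))*(4628 + 70) = (4065 + (-6 + 2*(-53)))*(4628 + 70) = (4065 + (-6 - 106))*4698 = (4065 - 112)*4698 = 3953*4698 = 18571194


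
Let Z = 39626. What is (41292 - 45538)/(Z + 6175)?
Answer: -4246/45801 ≈ -0.092705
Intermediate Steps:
(41292 - 45538)/(Z + 6175) = (41292 - 45538)/(39626 + 6175) = -4246/45801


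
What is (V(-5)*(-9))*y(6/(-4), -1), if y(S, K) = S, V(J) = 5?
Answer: 135/2 ≈ 67.500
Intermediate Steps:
(V(-5)*(-9))*y(6/(-4), -1) = (5*(-9))*(6/(-4)) = -270*(-1)/4 = -45*(-3/2) = 135/2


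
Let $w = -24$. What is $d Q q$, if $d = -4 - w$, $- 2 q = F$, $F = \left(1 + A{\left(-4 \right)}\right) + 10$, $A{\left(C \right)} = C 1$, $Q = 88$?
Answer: $-6160$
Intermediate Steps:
$A{\left(C \right)} = C$
$F = 7$ ($F = \left(1 - 4\right) + 10 = -3 + 10 = 7$)
$q = - \frac{7}{2}$ ($q = \left(- \frac{1}{2}\right) 7 = - \frac{7}{2} \approx -3.5$)
$d = 20$ ($d = -4 - -24 = -4 + 24 = 20$)
$d Q q = 20 \cdot 88 \left(- \frac{7}{2}\right) = 1760 \left(- \frac{7}{2}\right) = -6160$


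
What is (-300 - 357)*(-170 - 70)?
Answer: 157680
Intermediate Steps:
(-300 - 357)*(-170 - 70) = -657*(-240) = 157680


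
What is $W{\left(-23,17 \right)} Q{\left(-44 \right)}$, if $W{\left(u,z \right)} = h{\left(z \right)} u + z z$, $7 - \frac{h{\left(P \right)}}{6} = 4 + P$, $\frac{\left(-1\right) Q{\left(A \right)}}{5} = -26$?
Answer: $288730$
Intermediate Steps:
$Q{\left(A \right)} = 130$ ($Q{\left(A \right)} = \left(-5\right) \left(-26\right) = 130$)
$h{\left(P \right)} = 18 - 6 P$ ($h{\left(P \right)} = 42 - 6 \left(4 + P\right) = 42 - \left(24 + 6 P\right) = 18 - 6 P$)
$W{\left(u,z \right)} = z^{2} + u \left(18 - 6 z\right)$ ($W{\left(u,z \right)} = \left(18 - 6 z\right) u + z z = u \left(18 - 6 z\right) + z^{2} = z^{2} + u \left(18 - 6 z\right)$)
$W{\left(-23,17 \right)} Q{\left(-44 \right)} = \left(17^{2} - - 138 \left(-3 + 17\right)\right) 130 = \left(289 - \left(-138\right) 14\right) 130 = \left(289 + 1932\right) 130 = 2221 \cdot 130 = 288730$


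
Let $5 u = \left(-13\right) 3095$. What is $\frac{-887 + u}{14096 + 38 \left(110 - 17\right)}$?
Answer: $- \frac{4467}{8815} \approx -0.50675$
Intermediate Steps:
$u = -8047$ ($u = \frac{\left(-13\right) 3095}{5} = \frac{1}{5} \left(-40235\right) = -8047$)
$\frac{-887 + u}{14096 + 38 \left(110 - 17\right)} = \frac{-887 - 8047}{14096 + 38 \left(110 - 17\right)} = - \frac{8934}{14096 + 38 \cdot 93} = - \frac{8934}{14096 + 3534} = - \frac{8934}{17630} = \left(-8934\right) \frac{1}{17630} = - \frac{4467}{8815}$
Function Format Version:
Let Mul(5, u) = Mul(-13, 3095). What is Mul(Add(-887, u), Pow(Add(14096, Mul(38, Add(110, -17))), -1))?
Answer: Rational(-4467, 8815) ≈ -0.50675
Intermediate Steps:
u = -8047 (u = Mul(Rational(1, 5), Mul(-13, 3095)) = Mul(Rational(1, 5), -40235) = -8047)
Mul(Add(-887, u), Pow(Add(14096, Mul(38, Add(110, -17))), -1)) = Mul(Add(-887, -8047), Pow(Add(14096, Mul(38, Add(110, -17))), -1)) = Mul(-8934, Pow(Add(14096, Mul(38, 93)), -1)) = Mul(-8934, Pow(Add(14096, 3534), -1)) = Mul(-8934, Pow(17630, -1)) = Mul(-8934, Rational(1, 17630)) = Rational(-4467, 8815)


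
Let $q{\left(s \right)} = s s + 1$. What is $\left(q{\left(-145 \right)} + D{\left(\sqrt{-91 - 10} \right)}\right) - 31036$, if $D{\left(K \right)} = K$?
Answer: $-10010 + i \sqrt{101} \approx -10010.0 + 10.05 i$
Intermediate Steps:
$q{\left(s \right)} = 1 + s^{2}$ ($q{\left(s \right)} = s^{2} + 1 = 1 + s^{2}$)
$\left(q{\left(-145 \right)} + D{\left(\sqrt{-91 - 10} \right)}\right) - 31036 = \left(\left(1 + \left(-145\right)^{2}\right) + \sqrt{-91 - 10}\right) - 31036 = \left(\left(1 + 21025\right) + \sqrt{-101}\right) - 31036 = \left(21026 + i \sqrt{101}\right) - 31036 = -10010 + i \sqrt{101}$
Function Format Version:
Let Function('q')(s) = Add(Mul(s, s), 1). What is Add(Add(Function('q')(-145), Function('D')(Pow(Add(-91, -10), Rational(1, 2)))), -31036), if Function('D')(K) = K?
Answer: Add(-10010, Mul(I, Pow(101, Rational(1, 2)))) ≈ Add(-10010., Mul(10.050, I))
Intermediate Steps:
Function('q')(s) = Add(1, Pow(s, 2)) (Function('q')(s) = Add(Pow(s, 2), 1) = Add(1, Pow(s, 2)))
Add(Add(Function('q')(-145), Function('D')(Pow(Add(-91, -10), Rational(1, 2)))), -31036) = Add(Add(Add(1, Pow(-145, 2)), Pow(Add(-91, -10), Rational(1, 2))), -31036) = Add(Add(Add(1, 21025), Pow(-101, Rational(1, 2))), -31036) = Add(Add(21026, Mul(I, Pow(101, Rational(1, 2)))), -31036) = Add(-10010, Mul(I, Pow(101, Rational(1, 2))))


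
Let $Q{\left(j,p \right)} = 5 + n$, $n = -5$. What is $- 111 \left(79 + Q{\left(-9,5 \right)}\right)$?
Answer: $-8769$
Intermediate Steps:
$Q{\left(j,p \right)} = 0$ ($Q{\left(j,p \right)} = 5 - 5 = 0$)
$- 111 \left(79 + Q{\left(-9,5 \right)}\right) = - 111 \left(79 + 0\right) = \left(-111\right) 79 = -8769$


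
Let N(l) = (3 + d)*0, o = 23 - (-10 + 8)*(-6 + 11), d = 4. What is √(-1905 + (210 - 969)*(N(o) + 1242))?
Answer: I*√944583 ≈ 971.9*I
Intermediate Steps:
o = 33 (o = 23 - (-2)*5 = 23 - 1*(-10) = 23 + 10 = 33)
N(l) = 0 (N(l) = (3 + 4)*0 = 7*0 = 0)
√(-1905 + (210 - 969)*(N(o) + 1242)) = √(-1905 + (210 - 969)*(0 + 1242)) = √(-1905 - 759*1242) = √(-1905 - 942678) = √(-944583) = I*√944583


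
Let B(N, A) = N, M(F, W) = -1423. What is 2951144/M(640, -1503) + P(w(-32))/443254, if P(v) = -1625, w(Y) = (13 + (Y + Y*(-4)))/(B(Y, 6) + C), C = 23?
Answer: -1308108694951/630750442 ≈ -2073.9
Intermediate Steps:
w(Y) = (13 - 3*Y)/(23 + Y) (w(Y) = (13 + (Y + Y*(-4)))/(Y + 23) = (13 + (Y - 4*Y))/(23 + Y) = (13 - 3*Y)/(23 + Y))
2951144/M(640, -1503) + P(w(-32))/443254 = 2951144/(-1423) - 1625/443254 = 2951144*(-1/1423) - 1625*1/443254 = -2951144/1423 - 1625/443254 = -1308108694951/630750442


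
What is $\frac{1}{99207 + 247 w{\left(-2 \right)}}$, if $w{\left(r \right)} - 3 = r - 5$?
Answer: $\frac{1}{98219} \approx 1.0181 \cdot 10^{-5}$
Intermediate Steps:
$w{\left(r \right)} = -2 + r$ ($w{\left(r \right)} = 3 + \left(r - 5\right) = 3 + \left(-5 + r\right) = -2 + r$)
$\frac{1}{99207 + 247 w{\left(-2 \right)}} = \frac{1}{99207 + 247 \left(-2 - 2\right)} = \frac{1}{99207 + 247 \left(-4\right)} = \frac{1}{99207 - 988} = \frac{1}{98219}$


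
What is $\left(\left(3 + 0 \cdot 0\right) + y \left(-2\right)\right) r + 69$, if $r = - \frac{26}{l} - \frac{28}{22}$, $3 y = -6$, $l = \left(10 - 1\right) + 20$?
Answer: $\frac{17167}{319} \approx 53.815$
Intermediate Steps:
$l = 29$ ($l = 9 + 20 = 29$)
$y = -2$ ($y = \frac{1}{3} \left(-6\right) = -2$)
$r = - \frac{692}{319}$ ($r = - \frac{26}{29} - \frac{28}{22} = \left(-26\right) \frac{1}{29} - \frac{14}{11} = - \frac{26}{29} - \frac{14}{11} = - \frac{692}{319} \approx -2.1693$)
$\left(\left(3 + 0 \cdot 0\right) + y \left(-2\right)\right) r + 69 = \left(\left(3 + 0 \cdot 0\right) - -4\right) \left(- \frac{692}{319}\right) + 69 = \left(\left(3 + 0\right) + 4\right) \left(- \frac{692}{319}\right) + 69 = \left(3 + 4\right) \left(- \frac{692}{319}\right) + 69 = 7 \left(- \frac{692}{319}\right) + 69 = - \frac{4844}{319} + 69 = \frac{17167}{319}$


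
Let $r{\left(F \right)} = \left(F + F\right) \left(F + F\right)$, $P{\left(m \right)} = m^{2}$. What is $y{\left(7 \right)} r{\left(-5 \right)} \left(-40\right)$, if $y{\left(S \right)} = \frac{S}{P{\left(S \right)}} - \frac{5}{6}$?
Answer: $\frac{58000}{21} \approx 2761.9$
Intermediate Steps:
$r{\left(F \right)} = 4 F^{2}$ ($r{\left(F \right)} = 2 F 2 F = 4 F^{2}$)
$y{\left(S \right)} = - \frac{5}{6} + \frac{1}{S}$ ($y{\left(S \right)} = \frac{S}{S^{2}} - \frac{5}{6} = \frac{1}{S} - \frac{5}{6} = - \frac{5}{6} + \frac{1}{S}$)
$y{\left(7 \right)} r{\left(-5 \right)} \left(-40\right) = \left(- \frac{5}{6} + \frac{1}{7}\right) 4 \left(-5\right)^{2} \left(-40\right) = \left(- \frac{5}{6} + \frac{1}{7}\right) 4 \cdot 25 \left(-40\right) = \left(- \frac{29}{42}\right) 100 \left(-40\right) = \left(- \frac{1450}{21}\right) \left(-40\right) = \frac{58000}{21}$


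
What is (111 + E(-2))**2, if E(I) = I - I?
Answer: 12321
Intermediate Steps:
E(I) = 0
(111 + E(-2))**2 = (111 + 0)**2 = 111**2 = 12321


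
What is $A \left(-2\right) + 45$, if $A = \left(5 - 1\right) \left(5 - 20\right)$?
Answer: $165$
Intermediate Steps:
$A = -60$ ($A = 4 \left(-15\right) = -60$)
$A \left(-2\right) + 45 = \left(-60\right) \left(-2\right) + 45 = 120 + 45 = 165$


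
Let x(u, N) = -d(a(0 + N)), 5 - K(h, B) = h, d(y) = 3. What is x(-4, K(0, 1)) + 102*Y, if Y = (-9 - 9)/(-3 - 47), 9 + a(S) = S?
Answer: 843/25 ≈ 33.720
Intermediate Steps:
a(S) = -9 + S
K(h, B) = 5 - h
Y = 9/25 (Y = -18/(-50) = -18*(-1/50) = 9/25 ≈ 0.36000)
x(u, N) = -3 (x(u, N) = -1*3 = -3)
x(-4, K(0, 1)) + 102*Y = -3 + 102*(9/25) = -3 + 918/25 = 843/25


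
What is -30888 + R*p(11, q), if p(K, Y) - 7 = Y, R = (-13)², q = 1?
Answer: -29536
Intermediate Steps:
R = 169
p(K, Y) = 7 + Y
-30888 + R*p(11, q) = -30888 + 169*(7 + 1) = -30888 + 169*8 = -30888 + 1352 = -29536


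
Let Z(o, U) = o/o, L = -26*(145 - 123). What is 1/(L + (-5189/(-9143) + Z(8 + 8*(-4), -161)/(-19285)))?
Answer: -176322755/100756555138 ≈ -0.0017500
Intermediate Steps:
L = -572 (L = -26*22 = -572)
Z(o, U) = 1
1/(L + (-5189/(-9143) + Z(8 + 8*(-4), -161)/(-19285))) = 1/(-572 + (-5189/(-9143) + 1/(-19285))) = 1/(-572 + (-5189*(-1/9143) + 1*(-1/19285))) = 1/(-572 + (5189/9143 - 1/19285)) = 1/(-572 + 100060722/176322755) = 1/(-100756555138/176322755) = -176322755/100756555138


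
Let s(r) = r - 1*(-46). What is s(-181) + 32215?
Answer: 32080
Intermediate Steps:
s(r) = 46 + r (s(r) = r + 46 = 46 + r)
s(-181) + 32215 = (46 - 181) + 32215 = -135 + 32215 = 32080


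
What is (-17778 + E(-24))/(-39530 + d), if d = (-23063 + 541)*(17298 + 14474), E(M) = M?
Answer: 8901/357804257 ≈ 2.4877e-5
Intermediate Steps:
d = -715568984 (d = -22522*31772 = -715568984)
(-17778 + E(-24))/(-39530 + d) = (-17778 - 24)/(-39530 - 715568984) = -17802/(-715608514) = -17802*(-1/715608514) = 8901/357804257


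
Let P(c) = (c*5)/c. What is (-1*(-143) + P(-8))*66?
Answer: 9768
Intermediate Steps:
P(c) = 5 (P(c) = (5*c)/c = 5)
(-1*(-143) + P(-8))*66 = (-1*(-143) + 5)*66 = (143 + 5)*66 = 148*66 = 9768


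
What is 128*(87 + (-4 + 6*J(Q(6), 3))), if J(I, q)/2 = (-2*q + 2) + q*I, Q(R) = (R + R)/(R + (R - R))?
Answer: 13696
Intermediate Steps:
Q(R) = 2 (Q(R) = (2*R)/(R + 0) = (2*R)/R = 2)
J(I, q) = 4 - 4*q + 2*I*q (J(I, q) = 2*((-2*q + 2) + q*I) = 2*((2 - 2*q) + I*q) = 2*(2 - 2*q + I*q) = 4 - 4*q + 2*I*q)
128*(87 + (-4 + 6*J(Q(6), 3))) = 128*(87 + (-4 + 6*(4 - 4*3 + 2*2*3))) = 128*(87 + (-4 + 6*(4 - 12 + 12))) = 128*(87 + (-4 + 6*4)) = 128*(87 + (-4 + 24)) = 128*(87 + 20) = 128*107 = 13696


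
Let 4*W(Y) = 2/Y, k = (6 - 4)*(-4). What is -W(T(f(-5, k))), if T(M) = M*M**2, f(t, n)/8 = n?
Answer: 1/524288 ≈ 1.9073e-6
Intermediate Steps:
k = -8 (k = 2*(-4) = -8)
f(t, n) = 8*n
T(M) = M**3
W(Y) = 1/(2*Y) (W(Y) = (2/Y)/4 = 1/(2*Y))
-W(T(f(-5, k))) = -1/(2*((8*(-8))**3)) = -1/(2*((-64)**3)) = -1/(2*(-262144)) = -(-1)/(2*262144) = -1*(-1/524288) = 1/524288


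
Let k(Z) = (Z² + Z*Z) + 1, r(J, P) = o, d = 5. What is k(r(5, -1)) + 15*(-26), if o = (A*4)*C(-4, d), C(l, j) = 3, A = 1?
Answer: -101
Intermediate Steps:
o = 12 (o = (1*4)*3 = 4*3 = 12)
r(J, P) = 12
k(Z) = 1 + 2*Z² (k(Z) = (Z² + Z²) + 1 = 2*Z² + 1 = 1 + 2*Z²)
k(r(5, -1)) + 15*(-26) = (1 + 2*12²) + 15*(-26) = (1 + 2*144) - 390 = (1 + 288) - 390 = 289 - 390 = -101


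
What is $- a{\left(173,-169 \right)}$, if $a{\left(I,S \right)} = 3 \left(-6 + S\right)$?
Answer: $525$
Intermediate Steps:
$a{\left(I,S \right)} = -18 + 3 S$
$- a{\left(173,-169 \right)} = - (-18 + 3 \left(-169\right)) = - (-18 - 507) = \left(-1\right) \left(-525\right) = 525$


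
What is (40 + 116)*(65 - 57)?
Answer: 1248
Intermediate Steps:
(40 + 116)*(65 - 57) = 156*8 = 1248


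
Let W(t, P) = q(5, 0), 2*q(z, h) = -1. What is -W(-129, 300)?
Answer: ½ ≈ 0.50000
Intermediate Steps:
q(z, h) = -½ (q(z, h) = (½)*(-1) = -½)
W(t, P) = -½
-W(-129, 300) = -1*(-½) = ½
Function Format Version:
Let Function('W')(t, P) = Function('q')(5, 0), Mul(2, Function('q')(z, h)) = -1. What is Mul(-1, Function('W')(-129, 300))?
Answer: Rational(1, 2) ≈ 0.50000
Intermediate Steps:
Function('q')(z, h) = Rational(-1, 2) (Function('q')(z, h) = Mul(Rational(1, 2), -1) = Rational(-1, 2))
Function('W')(t, P) = Rational(-1, 2)
Mul(-1, Function('W')(-129, 300)) = Mul(-1, Rational(-1, 2)) = Rational(1, 2)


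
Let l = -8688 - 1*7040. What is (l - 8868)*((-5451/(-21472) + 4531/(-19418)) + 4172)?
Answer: -486189128869041/4737992 ≈ -1.0262e+8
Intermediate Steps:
l = -15728 (l = -8688 - 7040 = -15728)
(l - 8868)*((-5451/(-21472) + 4531/(-19418)) + 4172) = (-15728 - 8868)*((-5451/(-21472) + 4531/(-19418)) + 4172) = -24596*((-5451*(-1/21472) + 4531*(-1/19418)) + 4172) = -24596*((5451/21472 - 4531/19418) + 4172) = -24596*(4278943/208471648 + 4172) = -24596*869747994399/208471648 = -486189128869041/4737992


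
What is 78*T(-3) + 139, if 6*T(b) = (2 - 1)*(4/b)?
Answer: 365/3 ≈ 121.67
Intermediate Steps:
T(b) = 2/(3*b) (T(b) = ((2 - 1)*(4/b))/6 = (1*(4/b))/6 = (4/b)/6 = 2/(3*b))
78*T(-3) + 139 = 78*((2/3)/(-3)) + 139 = 78*((2/3)*(-1/3)) + 139 = 78*(-2/9) + 139 = -52/3 + 139 = 365/3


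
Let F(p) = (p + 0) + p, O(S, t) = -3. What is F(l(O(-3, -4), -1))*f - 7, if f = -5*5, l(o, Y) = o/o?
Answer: -57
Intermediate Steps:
l(o, Y) = 1
f = -25
F(p) = 2*p (F(p) = p + p = 2*p)
F(l(O(-3, -4), -1))*f - 7 = (2*1)*(-25) - 7 = 2*(-25) - 7 = -50 - 7 = -57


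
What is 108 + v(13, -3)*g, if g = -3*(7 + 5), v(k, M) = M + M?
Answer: 324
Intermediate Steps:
v(k, M) = 2*M
g = -36 (g = -3*12 = -36)
108 + v(13, -3)*g = 108 + (2*(-3))*(-36) = 108 - 6*(-36) = 108 + 216 = 324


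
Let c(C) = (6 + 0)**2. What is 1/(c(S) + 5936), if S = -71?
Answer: 1/5972 ≈ 0.00016745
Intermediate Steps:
c(C) = 36 (c(C) = 6**2 = 36)
1/(c(S) + 5936) = 1/(36 + 5936) = 1/5972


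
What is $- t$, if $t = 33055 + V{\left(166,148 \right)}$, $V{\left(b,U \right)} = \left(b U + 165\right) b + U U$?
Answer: $-4160637$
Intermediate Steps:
$V{\left(b,U \right)} = U^{2} + b \left(165 + U b\right)$ ($V{\left(b,U \right)} = \left(U b + 165\right) b + U^{2} = \left(165 + U b\right) b + U^{2} = b \left(165 + U b\right) + U^{2} = U^{2} + b \left(165 + U b\right)$)
$t = 4160637$ ($t = 33055 + \left(148^{2} + 165 \cdot 166 + 148 \cdot 166^{2}\right) = 33055 + \left(21904 + 27390 + 148 \cdot 27556\right) = 33055 + \left(21904 + 27390 + 4078288\right) = 33055 + 4127582 = 4160637$)
$- t = \left(-1\right) 4160637 = -4160637$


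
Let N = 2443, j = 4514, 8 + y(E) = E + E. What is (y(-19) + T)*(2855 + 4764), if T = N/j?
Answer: -1563426419/4514 ≈ -3.4635e+5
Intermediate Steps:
y(E) = -8 + 2*E (y(E) = -8 + (E + E) = -8 + 2*E)
T = 2443/4514 ≈ 0.54121
(y(-19) + T)*(2855 + 4764) = ((-8 + 2*(-19)) + 2443/4514)*(2855 + 4764) = ((-8 - 38) + 2443/4514)*7619 = (-46 + 2443/4514)*7619 = -205201/4514*7619 = -1563426419/4514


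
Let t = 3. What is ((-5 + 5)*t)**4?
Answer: 0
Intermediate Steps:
((-5 + 5)*t)**4 = ((-5 + 5)*3)**4 = (0*3)**4 = 0**4 = 0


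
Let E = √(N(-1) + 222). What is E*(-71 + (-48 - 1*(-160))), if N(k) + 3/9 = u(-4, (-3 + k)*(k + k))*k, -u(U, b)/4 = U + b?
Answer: 41*√2139/3 ≈ 632.07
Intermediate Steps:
u(U, b) = -4*U - 4*b (u(U, b) = -4*(U + b) = -4*U - 4*b)
N(k) = -⅓ + k*(16 - 8*k*(-3 + k)) (N(k) = -⅓ + (-4*(-4) - 4*(-3 + k)*(k + k))*k = -⅓ + (16 - 4*(-3 + k)*2*k)*k = -⅓ + (16 - 8*k*(-3 + k))*k = -⅓ + k*(16 - 8*k*(-3 + k)))
E = √2139/3 (E = √((-⅓ - 8*(-1)*(-2 - (-3 - 1))) + 222) = √((-⅓ - 8*(-1)*(-2 - 1*(-4))) + 222) = √((-⅓ - 8*(-1)*(-2 + 4)) + 222) = √((-⅓ - 8*(-1)*2) + 222) = √((-⅓ + 16) + 222) = √(47/3 + 222) = √(713/3) = √2139/3 ≈ 15.416)
E*(-71 + (-48 - 1*(-160))) = (√2139/3)*(-71 + (-48 - 1*(-160))) = (√2139/3)*(-71 + (-48 + 160)) = (√2139/3)*(-71 + 112) = (√2139/3)*41 = 41*√2139/3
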